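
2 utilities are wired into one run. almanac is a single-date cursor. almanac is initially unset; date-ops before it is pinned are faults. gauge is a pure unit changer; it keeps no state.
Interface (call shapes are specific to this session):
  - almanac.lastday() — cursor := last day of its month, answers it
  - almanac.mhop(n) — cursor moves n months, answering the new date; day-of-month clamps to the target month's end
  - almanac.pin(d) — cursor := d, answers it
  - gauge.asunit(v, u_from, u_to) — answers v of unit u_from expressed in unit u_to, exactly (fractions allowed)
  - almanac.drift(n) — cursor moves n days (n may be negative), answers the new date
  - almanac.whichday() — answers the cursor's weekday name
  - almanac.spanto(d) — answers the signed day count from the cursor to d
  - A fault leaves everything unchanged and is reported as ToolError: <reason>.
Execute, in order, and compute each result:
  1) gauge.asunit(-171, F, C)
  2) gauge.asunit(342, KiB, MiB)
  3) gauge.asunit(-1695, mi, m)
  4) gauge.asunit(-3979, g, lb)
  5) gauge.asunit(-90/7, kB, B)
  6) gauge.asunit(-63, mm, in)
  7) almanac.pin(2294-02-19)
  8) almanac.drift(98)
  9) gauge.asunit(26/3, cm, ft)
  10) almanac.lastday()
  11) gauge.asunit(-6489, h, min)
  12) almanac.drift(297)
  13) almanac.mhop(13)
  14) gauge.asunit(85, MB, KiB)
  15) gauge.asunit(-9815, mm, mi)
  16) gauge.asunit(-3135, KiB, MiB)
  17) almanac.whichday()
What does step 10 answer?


Answer: 2294-05-31

Derivation:
>>> gauge.asunit v='-171' u_from='F' u_to='C'
[out] -1015/9
>>> gauge.asunit v='342' u_from='KiB' u_to='MiB'
[out] 171/512
>>> gauge.asunit v='-1695' u_from='mi' u_to='m'
[out] -68195952/25
>>> gauge.asunit v='-3979' u_from='g' u_to='lb'
[out] -397900000/45359237
>>> gauge.asunit v='-90/7' u_from='kB' u_to='B'
[out] -90000/7
>>> gauge.asunit v='-63' u_from='mm' u_to='in'
[out] -315/127
>>> almanac.pin d='2294-02-19'
[out] 2294-02-19
>>> almanac.drift n='98'
[out] 2294-05-28
>>> gauge.asunit v='26/3' u_from='cm' u_to='ft'
[out] 325/1143
>>> almanac.lastday
[out] 2294-05-31
>>> gauge.asunit v='-6489' u_from='h' u_to='min'
[out] -389340
>>> almanac.drift n='297'
[out] 2295-03-24
>>> almanac.mhop n='13'
[out] 2296-04-24
>>> gauge.asunit v='85' u_from='MB' u_to='KiB'
[out] 1328125/16
>>> gauge.asunit v='-9815' u_from='mm' u_to='mi'
[out] -9815/1609344
>>> gauge.asunit v='-3135' u_from='KiB' u_to='MiB'
[out] -3135/1024
>>> almanac.whichday
[out] Friday


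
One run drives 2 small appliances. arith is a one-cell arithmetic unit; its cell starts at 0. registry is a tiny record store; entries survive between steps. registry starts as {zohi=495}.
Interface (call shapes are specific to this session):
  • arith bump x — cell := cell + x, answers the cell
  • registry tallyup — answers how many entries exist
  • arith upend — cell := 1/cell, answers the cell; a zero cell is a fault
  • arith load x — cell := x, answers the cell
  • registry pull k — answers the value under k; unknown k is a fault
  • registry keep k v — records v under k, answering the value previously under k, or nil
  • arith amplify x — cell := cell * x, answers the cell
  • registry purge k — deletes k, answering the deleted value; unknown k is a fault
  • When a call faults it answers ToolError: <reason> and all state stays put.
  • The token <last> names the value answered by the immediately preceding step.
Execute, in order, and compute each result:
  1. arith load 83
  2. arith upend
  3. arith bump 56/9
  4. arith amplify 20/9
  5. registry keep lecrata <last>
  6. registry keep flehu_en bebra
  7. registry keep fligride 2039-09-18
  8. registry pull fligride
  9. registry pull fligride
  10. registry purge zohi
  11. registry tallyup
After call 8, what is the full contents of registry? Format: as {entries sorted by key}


Answer: {flehu_en=bebra, fligride=2039-09-18, lecrata=93140/6723, zohi=495}

Derivation:
Then arith load on x='83', → 83.
Invoking arith upend(): 1/83.
Now I run arith bump on x='56/9', giving 4657/747.
Next I call arith amplify on x='20/9', and see 93140/6723.
I call registry keep on k='lecrata', v='<last>', → nil.
Using registry keep on k='flehu_en', v='bebra', → nil.
I run registry keep on k='fligride', v='2039-09-18', giving nil.
Next I call registry pull on k='fligride', giving 2039-09-18.
Using registry pull on k='fligride', giving 2039-09-18.
Next I call registry purge on k='zohi', and see 495.
Now I run registry tallyup(), and get 3.


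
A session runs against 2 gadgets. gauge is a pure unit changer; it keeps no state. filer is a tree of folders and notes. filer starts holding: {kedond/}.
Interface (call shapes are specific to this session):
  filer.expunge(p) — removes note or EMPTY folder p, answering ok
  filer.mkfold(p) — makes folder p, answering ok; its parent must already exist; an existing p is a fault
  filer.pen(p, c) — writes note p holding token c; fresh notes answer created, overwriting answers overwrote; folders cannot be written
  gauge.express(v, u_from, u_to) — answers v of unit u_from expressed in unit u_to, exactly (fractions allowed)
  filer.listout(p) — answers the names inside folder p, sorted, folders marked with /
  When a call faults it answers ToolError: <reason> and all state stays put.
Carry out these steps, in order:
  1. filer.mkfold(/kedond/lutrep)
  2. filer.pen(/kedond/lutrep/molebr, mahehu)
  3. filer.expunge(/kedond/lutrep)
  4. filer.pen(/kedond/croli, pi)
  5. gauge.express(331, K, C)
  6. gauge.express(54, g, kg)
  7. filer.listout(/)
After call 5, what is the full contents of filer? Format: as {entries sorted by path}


Answer: {kedond/, kedond/croli=pi, kedond/lutrep/, kedond/lutrep/molebr=mahehu}

Derivation:
→ filer.mkfold(p→/kedond/lutrep)
← ok
→ filer.pen(p→/kedond/lutrep/molebr, c→mahehu)
← created
→ filer.expunge(p→/kedond/lutrep)
← ToolError: not empty
→ filer.pen(p→/kedond/croli, c→pi)
← created
→ gauge.express(v→331, u_from→K, u_to→C)
← 1157/20
→ gauge.express(v→54, u_from→g, u_to→kg)
← 27/500
→ filer.listout(p→/)
← [kedond/]


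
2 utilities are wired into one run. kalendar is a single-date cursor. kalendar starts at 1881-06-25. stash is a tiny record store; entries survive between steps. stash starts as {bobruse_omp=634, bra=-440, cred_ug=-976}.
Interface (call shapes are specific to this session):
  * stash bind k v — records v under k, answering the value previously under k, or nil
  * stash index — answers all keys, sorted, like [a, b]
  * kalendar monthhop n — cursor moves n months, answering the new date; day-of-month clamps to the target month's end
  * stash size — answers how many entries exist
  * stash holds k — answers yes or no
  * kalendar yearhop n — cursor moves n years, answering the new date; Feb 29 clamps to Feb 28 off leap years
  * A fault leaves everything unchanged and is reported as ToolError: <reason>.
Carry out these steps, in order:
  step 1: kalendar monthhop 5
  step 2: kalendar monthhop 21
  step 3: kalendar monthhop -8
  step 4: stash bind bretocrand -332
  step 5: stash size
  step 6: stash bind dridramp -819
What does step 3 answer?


$ kalendar monthhop n='5'
  1881-11-25
$ kalendar monthhop n='21'
  1883-08-25
$ kalendar monthhop n='-8'
  1882-12-25
$ stash bind k='bretocrand' v='-332'
  nil
$ stash size
  4
$ stash bind k='dridramp' v='-819'
  nil

Answer: 1882-12-25


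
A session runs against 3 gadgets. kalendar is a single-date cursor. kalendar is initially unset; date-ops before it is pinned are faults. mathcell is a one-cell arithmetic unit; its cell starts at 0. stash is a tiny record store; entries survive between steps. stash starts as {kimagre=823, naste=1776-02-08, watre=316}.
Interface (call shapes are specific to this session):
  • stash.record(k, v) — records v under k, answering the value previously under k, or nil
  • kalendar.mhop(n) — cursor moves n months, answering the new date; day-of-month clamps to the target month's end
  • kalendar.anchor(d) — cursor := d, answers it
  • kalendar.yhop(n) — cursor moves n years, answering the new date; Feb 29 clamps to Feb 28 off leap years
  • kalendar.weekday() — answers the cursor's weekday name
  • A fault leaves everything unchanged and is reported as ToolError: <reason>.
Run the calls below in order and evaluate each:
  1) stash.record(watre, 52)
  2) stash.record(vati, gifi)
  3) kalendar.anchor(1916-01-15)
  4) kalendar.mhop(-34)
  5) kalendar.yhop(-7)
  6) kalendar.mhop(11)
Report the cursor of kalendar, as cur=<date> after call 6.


-- 1. stash.record(watre, 52) : 316
-- 2. stash.record(vati, gifi) : nil
-- 3. kalendar.anchor(1916-01-15) : 1916-01-15
-- 4. kalendar.mhop(-34) : 1913-03-15
-- 5. kalendar.yhop(-7) : 1906-03-15
-- 6. kalendar.mhop(11) : 1907-02-15

Answer: cur=1907-02-15


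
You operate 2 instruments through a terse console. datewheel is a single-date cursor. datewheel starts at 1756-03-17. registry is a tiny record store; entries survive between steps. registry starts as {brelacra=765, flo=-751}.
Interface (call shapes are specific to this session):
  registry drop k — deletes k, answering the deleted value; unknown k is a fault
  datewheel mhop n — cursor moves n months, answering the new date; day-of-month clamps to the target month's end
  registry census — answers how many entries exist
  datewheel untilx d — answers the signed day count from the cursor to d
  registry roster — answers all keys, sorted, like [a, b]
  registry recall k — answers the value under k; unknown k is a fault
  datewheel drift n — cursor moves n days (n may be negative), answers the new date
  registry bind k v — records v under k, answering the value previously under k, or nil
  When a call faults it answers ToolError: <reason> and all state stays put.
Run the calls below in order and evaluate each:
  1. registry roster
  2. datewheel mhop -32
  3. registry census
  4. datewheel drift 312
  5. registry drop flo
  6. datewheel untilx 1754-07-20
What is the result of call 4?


I run registry roster(), which returns [brelacra, flo].
Invoking datewheel mhop with n: -32, giving 1753-07-17.
Then registry census(), which returns 2.
Now I run datewheel drift with n: 312, and see 1754-05-25.
I try registry drop with k: flo, and get -751.
I invoke datewheel untilx with d: 1754-07-20, → 56.

Answer: 1754-05-25


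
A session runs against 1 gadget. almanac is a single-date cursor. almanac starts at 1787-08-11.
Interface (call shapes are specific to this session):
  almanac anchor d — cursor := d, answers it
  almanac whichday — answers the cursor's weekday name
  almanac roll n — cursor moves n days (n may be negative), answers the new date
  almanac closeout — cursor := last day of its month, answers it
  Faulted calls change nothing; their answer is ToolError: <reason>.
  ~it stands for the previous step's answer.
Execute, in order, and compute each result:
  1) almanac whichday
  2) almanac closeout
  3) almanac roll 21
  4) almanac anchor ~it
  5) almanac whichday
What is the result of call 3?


Answer: 1787-09-21

Derivation:
Now I run almanac whichday(), giving Saturday.
I use almanac closeout, giving 1787-08-31.
I call almanac roll using n='21': 1787-09-21.
I call almanac anchor using d='~it': 1787-09-21.
I run almanac whichday(), and see Friday.


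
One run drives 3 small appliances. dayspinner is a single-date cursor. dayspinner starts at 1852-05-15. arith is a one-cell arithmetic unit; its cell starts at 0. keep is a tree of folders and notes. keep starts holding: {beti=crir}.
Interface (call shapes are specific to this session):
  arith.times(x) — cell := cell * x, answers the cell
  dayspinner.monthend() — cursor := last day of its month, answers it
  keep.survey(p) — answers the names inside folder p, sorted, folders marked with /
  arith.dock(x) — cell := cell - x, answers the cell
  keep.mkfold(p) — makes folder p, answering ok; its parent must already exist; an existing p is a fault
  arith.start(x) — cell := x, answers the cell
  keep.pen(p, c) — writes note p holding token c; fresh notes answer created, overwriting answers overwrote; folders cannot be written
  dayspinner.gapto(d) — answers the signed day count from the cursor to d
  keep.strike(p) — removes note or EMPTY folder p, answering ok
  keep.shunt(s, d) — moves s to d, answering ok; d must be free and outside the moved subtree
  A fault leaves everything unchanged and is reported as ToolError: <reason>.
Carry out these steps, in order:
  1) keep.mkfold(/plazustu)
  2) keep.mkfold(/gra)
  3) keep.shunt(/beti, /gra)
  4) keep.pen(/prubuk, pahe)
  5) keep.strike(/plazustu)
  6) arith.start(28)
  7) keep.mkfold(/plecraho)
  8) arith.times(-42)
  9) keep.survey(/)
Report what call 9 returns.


Answer: [beti, gra/, plecraho/, prubuk]

Derivation:
Do: mkfold[p='/plazustu']
See: ok
Do: mkfold[p='/gra']
See: ok
Do: shunt[s='/beti'; d='/gra']
See: ToolError: exists
Do: pen[p='/prubuk'; c='pahe']
See: created
Do: strike[p='/plazustu']
See: ok
Do: start[x='28']
See: 28
Do: mkfold[p='/plecraho']
See: ok
Do: times[x='-42']
See: -1176
Do: survey[p='/']
See: [beti, gra/, plecraho/, prubuk]


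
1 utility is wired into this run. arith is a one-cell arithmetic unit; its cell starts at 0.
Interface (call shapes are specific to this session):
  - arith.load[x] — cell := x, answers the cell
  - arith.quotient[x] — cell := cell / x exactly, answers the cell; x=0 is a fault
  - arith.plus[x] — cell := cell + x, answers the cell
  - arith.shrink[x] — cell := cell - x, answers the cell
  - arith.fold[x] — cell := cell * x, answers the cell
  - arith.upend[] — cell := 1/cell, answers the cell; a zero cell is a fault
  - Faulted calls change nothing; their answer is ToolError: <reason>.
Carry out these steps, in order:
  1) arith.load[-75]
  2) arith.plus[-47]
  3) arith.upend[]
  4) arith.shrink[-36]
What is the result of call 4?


Then load(x: -75), and get -75.
I use plus(x: -47), → -122.
I invoke upend, and observe -1/122.
Calling shrink(x: -36), and get 4391/122.

Answer: 4391/122


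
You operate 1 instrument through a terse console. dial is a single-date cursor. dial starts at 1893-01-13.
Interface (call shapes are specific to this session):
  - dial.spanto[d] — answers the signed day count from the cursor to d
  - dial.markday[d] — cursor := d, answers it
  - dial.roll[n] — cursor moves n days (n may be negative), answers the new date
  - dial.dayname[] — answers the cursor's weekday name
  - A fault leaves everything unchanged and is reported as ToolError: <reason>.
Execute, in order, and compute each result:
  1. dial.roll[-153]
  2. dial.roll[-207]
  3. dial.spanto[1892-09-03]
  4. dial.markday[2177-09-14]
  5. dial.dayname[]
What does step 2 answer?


> dial.roll n: -153
:: 1892-08-13
> dial.roll n: -207
:: 1892-01-19
> dial.spanto d: 1892-09-03
:: 228
> dial.markday d: 2177-09-14
:: 2177-09-14
> dial.dayname
:: Sunday

Answer: 1892-01-19


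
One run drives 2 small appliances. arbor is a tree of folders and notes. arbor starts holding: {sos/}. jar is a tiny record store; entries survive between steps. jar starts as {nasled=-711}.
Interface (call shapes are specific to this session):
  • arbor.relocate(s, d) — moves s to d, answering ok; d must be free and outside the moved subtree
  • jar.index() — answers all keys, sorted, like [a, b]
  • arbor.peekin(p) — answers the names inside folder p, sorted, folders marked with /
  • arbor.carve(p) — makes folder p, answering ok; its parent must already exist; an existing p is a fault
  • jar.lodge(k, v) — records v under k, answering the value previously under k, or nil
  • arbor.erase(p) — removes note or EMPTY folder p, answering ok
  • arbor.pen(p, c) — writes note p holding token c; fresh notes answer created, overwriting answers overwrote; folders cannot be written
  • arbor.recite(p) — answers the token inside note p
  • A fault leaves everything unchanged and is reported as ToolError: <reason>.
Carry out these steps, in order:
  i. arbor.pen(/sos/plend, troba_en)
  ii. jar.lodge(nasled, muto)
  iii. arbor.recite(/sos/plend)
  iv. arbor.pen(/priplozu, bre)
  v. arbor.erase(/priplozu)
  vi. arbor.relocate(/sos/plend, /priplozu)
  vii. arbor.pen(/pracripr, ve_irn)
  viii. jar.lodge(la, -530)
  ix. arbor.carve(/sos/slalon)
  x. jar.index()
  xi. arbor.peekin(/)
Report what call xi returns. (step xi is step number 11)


-- arbor.pen(p=/sos/plend, c=troba_en) == created
-- jar.lodge(k=nasled, v=muto) == -711
-- arbor.recite(p=/sos/plend) == troba_en
-- arbor.pen(p=/priplozu, c=bre) == created
-- arbor.erase(p=/priplozu) == ok
-- arbor.relocate(s=/sos/plend, d=/priplozu) == ok
-- arbor.pen(p=/pracripr, c=ve_irn) == created
-- jar.lodge(k=la, v=-530) == nil
-- arbor.carve(p=/sos/slalon) == ok
-- jar.index() == [la, nasled]
-- arbor.peekin(p=/) == [pracripr, priplozu, sos/]

Answer: [pracripr, priplozu, sos/]


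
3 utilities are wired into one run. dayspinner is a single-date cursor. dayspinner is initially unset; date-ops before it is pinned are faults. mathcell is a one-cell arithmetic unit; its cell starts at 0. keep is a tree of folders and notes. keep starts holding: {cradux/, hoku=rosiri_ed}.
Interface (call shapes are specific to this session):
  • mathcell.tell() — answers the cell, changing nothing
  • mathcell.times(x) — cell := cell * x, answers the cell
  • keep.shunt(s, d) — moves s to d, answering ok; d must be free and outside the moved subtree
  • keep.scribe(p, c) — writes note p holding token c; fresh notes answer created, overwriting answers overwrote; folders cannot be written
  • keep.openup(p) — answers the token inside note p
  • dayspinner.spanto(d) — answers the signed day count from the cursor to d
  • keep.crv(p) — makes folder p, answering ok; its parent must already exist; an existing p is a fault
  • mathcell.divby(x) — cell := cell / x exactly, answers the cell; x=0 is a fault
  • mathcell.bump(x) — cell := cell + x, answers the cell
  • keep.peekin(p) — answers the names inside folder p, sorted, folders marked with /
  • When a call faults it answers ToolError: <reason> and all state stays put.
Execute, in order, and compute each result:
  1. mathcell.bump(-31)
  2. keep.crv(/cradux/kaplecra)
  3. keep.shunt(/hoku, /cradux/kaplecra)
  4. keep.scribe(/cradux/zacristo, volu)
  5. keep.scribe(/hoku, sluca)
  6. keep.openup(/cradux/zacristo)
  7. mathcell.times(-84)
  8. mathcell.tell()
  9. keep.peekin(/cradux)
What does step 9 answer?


Answer: [kaplecra/, zacristo]

Derivation:
>>> mathcell.bump x='-31'
  -31
>>> keep.crv p='/cradux/kaplecra'
  ok
>>> keep.shunt s='/hoku' d='/cradux/kaplecra'
  ToolError: exists
>>> keep.scribe p='/cradux/zacristo' c='volu'
  created
>>> keep.scribe p='/hoku' c='sluca'
  overwrote
>>> keep.openup p='/cradux/zacristo'
  volu
>>> mathcell.times x='-84'
  2604
>>> mathcell.tell
  2604
>>> keep.peekin p='/cradux'
  [kaplecra/, zacristo]


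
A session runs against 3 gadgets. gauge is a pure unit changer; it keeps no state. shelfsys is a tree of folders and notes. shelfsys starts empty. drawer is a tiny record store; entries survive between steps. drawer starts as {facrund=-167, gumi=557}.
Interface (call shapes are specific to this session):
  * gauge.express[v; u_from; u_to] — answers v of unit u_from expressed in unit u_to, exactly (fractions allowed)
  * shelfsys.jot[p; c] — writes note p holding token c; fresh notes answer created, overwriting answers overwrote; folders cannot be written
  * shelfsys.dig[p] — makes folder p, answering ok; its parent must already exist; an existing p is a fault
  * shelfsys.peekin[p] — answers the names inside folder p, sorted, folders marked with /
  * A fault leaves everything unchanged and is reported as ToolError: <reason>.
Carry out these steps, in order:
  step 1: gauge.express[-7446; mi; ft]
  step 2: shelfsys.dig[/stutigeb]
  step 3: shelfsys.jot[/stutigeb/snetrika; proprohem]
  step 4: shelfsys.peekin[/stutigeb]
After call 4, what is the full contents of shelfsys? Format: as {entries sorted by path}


Using express using v='-7446', u_from='mi', u_to='ft', → -39314880.
I try dig using p='/stutigeb', which returns ok.
Invoking jot using p='/stutigeb/snetrika', c='proprohem', which returns created.
I invoke peekin using p='/stutigeb', → [snetrika].

Answer: {stutigeb/, stutigeb/snetrika=proprohem}


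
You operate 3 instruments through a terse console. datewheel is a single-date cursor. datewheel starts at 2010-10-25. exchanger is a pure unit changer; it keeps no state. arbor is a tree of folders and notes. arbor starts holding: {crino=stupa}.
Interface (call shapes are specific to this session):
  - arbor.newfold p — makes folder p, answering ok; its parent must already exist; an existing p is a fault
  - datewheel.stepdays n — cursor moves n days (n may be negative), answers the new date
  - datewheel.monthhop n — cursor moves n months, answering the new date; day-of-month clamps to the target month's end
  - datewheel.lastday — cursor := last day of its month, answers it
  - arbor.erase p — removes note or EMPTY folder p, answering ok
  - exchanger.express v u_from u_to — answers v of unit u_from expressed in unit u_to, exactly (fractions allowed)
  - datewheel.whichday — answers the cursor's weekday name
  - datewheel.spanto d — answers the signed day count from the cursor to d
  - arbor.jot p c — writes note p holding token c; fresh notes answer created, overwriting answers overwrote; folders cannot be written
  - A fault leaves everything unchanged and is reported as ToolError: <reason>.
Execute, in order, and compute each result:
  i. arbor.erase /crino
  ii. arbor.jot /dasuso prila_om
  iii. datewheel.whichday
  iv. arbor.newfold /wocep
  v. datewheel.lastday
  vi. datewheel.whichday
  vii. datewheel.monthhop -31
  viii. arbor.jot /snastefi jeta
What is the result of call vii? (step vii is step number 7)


% arbor.erase p: /crino
:: ok
% arbor.jot p: /dasuso c: prila_om
:: created
% datewheel.whichday
:: Monday
% arbor.newfold p: /wocep
:: ok
% datewheel.lastday
:: 2010-10-31
% datewheel.whichday
:: Sunday
% datewheel.monthhop n: -31
:: 2008-03-31
% arbor.jot p: /snastefi c: jeta
:: created

Answer: 2008-03-31


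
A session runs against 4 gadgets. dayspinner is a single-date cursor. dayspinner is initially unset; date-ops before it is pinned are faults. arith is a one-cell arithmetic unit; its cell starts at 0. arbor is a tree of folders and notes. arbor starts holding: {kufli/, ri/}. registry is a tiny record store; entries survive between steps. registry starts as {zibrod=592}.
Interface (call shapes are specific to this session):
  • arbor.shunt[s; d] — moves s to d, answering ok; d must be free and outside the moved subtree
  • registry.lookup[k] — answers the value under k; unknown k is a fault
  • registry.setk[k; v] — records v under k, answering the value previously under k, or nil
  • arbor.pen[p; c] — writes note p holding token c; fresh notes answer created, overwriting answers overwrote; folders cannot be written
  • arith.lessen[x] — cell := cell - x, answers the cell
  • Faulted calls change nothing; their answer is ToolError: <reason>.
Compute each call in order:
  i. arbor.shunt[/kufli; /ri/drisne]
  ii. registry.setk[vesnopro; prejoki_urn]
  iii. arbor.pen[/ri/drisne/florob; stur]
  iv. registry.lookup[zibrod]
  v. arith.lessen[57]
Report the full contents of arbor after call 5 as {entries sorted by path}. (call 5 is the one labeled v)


% shunt s→/kufli d→/ri/drisne
  ok
% setk k→vesnopro v→prejoki_urn
  nil
% pen p→/ri/drisne/florob c→stur
  created
% lookup k→zibrod
  592
% lessen x→57
  -57

Answer: {ri/, ri/drisne/, ri/drisne/florob=stur}


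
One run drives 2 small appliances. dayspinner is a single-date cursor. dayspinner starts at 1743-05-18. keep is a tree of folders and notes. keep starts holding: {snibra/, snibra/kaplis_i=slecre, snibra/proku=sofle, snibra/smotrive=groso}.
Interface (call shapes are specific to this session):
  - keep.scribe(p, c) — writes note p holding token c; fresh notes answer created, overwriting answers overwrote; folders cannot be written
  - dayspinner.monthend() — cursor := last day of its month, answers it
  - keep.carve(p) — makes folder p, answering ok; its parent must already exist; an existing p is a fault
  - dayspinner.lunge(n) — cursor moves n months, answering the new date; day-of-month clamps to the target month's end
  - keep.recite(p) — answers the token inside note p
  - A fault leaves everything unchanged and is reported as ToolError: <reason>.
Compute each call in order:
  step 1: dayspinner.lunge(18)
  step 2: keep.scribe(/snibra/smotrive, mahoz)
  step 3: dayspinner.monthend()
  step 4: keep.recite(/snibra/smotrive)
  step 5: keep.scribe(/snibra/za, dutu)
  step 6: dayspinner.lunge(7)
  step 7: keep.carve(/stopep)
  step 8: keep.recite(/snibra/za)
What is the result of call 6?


Now I run dayspinner.lunge passing 18, — result: 1744-11-18.
Now I run keep.scribe passing /snibra/smotrive, mahoz, yielding overwrote.
Now I run dayspinner.monthend(), yielding 1744-11-30.
Using keep.recite passing /snibra/smotrive, yielding mahoz.
Calling keep.scribe passing /snibra/za, dutu, giving created.
I invoke dayspinner.lunge passing 7, → 1745-06-30.
I try keep.carve passing /stopep, yielding ok.
Calling keep.recite passing /snibra/za, → dutu.

Answer: 1745-06-30


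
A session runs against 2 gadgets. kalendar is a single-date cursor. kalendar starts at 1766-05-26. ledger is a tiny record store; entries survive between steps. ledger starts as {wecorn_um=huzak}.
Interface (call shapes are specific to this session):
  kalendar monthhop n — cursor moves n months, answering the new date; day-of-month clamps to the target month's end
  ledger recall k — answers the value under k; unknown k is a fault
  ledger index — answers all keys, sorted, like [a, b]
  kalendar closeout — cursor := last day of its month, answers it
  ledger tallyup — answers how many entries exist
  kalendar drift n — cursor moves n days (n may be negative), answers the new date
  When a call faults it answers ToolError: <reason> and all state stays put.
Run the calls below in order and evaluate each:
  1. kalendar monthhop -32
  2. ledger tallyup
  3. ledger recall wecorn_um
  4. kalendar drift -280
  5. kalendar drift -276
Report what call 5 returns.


> kalendar monthhop n→-32
[out] 1763-09-26
> ledger tallyup
[out] 1
> ledger recall k→wecorn_um
[out] huzak
> kalendar drift n→-280
[out] 1762-12-20
> kalendar drift n→-276
[out] 1762-03-19

Answer: 1762-03-19


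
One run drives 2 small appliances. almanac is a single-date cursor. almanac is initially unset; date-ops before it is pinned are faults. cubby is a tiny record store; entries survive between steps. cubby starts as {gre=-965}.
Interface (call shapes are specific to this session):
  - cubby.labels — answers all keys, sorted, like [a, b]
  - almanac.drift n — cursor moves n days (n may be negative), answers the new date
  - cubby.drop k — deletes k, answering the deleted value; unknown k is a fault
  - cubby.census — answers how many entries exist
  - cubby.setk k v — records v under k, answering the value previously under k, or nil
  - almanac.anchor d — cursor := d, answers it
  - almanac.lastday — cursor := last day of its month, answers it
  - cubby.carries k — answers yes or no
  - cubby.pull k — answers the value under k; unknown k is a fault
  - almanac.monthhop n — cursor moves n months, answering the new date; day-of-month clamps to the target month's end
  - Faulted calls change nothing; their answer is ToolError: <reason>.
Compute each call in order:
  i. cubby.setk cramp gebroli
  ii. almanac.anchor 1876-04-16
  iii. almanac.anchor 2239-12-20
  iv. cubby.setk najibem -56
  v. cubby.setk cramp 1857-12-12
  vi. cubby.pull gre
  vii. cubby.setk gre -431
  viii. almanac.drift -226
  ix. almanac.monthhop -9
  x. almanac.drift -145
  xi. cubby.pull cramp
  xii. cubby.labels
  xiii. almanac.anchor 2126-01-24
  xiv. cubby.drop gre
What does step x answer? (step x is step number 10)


Answer: 2238-03-16

Derivation:
~$ setk k=cramp v=gebroli
  nil
~$ anchor d=1876-04-16
  1876-04-16
~$ anchor d=2239-12-20
  2239-12-20
~$ setk k=najibem v=-56
  nil
~$ setk k=cramp v=1857-12-12
  gebroli
~$ pull k=gre
  -965
~$ setk k=gre v=-431
  -965
~$ drift n=-226
  2239-05-08
~$ monthhop n=-9
  2238-08-08
~$ drift n=-145
  2238-03-16
~$ pull k=cramp
  1857-12-12
~$ labels
  [cramp, gre, najibem]
~$ anchor d=2126-01-24
  2126-01-24
~$ drop k=gre
  -431


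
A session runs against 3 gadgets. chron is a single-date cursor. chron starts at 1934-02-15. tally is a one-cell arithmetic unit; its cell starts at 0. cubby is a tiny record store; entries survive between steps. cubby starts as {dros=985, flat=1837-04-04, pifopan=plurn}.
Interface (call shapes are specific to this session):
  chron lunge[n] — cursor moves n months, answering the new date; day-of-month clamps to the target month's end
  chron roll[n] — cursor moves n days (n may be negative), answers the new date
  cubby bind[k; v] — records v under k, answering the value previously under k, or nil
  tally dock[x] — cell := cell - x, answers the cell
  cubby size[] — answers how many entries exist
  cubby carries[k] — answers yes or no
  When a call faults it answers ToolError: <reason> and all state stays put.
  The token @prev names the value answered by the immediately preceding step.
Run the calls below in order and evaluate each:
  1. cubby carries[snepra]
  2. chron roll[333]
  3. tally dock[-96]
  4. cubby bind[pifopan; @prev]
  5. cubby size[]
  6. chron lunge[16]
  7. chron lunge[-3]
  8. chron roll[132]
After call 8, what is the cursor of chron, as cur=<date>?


I invoke cubby carries using k→snepra, which returns no.
I call chron roll using n→333: 1935-01-14.
I use tally dock using x→-96: 96.
I invoke cubby bind using k→pifopan, v→@prev, yielding plurn.
Calling cubby size(), which returns 3.
Now I run chron lunge using n→16, yielding 1936-05-14.
I call chron lunge using n→-3, and get 1936-02-14.
Then chron roll using n→132: 1936-06-25.

Answer: cur=1936-06-25


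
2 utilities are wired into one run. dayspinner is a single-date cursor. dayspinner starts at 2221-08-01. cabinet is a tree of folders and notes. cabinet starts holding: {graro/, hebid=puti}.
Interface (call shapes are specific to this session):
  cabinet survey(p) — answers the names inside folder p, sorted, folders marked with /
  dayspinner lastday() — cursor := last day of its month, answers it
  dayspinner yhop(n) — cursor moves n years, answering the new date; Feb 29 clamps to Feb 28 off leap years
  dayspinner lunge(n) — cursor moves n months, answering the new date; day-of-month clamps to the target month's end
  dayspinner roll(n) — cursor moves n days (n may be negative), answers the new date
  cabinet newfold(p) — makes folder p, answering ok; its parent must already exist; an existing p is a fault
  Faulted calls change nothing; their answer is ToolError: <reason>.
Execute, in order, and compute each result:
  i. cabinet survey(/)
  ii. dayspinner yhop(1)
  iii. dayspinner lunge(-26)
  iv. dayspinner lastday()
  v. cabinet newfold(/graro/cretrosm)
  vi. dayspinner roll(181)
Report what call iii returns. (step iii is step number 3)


Answer: 2220-06-01

Derivation:
I use cabinet survey passing p=/, — result: [graro/, hebid].
Calling dayspinner yhop passing n=1, — result: 2222-08-01.
Invoking dayspinner lunge passing n=-26, which returns 2220-06-01.
Next I call dayspinner lastday, and see 2220-06-30.
I call cabinet newfold passing p=/graro/cretrosm, — result: ok.
Calling dayspinner roll passing n=181, — result: 2220-12-28.


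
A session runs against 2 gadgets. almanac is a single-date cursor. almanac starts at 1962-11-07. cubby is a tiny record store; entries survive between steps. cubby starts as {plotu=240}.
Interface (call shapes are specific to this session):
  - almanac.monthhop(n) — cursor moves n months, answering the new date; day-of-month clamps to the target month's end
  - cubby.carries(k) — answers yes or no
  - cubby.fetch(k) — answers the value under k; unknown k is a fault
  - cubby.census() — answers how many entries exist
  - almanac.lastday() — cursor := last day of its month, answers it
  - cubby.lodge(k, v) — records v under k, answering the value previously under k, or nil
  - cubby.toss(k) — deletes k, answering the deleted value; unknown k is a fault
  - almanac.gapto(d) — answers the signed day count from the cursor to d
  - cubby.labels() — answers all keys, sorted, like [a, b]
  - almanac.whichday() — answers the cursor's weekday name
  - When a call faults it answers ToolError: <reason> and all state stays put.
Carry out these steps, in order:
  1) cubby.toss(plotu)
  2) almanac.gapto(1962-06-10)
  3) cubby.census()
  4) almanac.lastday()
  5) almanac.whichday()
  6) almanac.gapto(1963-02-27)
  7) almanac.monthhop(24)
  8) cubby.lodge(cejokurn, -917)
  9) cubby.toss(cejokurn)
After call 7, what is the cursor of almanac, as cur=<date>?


Answer: cur=1964-11-30

Derivation:
! 1. toss(k: plotu) : 240
! 2. gapto(d: 1962-06-10) : -150
! 3. census() : 0
! 4. lastday() : 1962-11-30
! 5. whichday() : Friday
! 6. gapto(d: 1963-02-27) : 89
! 7. monthhop(n: 24) : 1964-11-30
! 8. lodge(k: cejokurn, v: -917) : nil
! 9. toss(k: cejokurn) : -917


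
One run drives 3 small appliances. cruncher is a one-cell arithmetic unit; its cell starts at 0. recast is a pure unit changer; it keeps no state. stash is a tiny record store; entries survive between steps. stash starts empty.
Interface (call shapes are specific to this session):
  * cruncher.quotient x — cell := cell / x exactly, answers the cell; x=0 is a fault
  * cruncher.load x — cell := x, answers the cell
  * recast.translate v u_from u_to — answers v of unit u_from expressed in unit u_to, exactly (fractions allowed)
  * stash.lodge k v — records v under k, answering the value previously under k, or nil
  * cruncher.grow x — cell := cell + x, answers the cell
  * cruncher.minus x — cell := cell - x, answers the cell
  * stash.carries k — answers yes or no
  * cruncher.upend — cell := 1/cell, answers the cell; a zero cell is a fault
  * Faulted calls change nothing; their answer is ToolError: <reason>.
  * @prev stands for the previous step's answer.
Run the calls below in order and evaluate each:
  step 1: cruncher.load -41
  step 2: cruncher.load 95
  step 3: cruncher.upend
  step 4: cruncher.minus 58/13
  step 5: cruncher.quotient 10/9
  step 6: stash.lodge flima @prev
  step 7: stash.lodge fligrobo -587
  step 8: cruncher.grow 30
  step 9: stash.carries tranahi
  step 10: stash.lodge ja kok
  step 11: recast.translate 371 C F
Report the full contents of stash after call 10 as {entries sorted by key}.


Answer: {fligrobo=-587, flima=-49473/12350, ja=kok}

Derivation:
-- 1. cruncher.load(x: -41) => -41
-- 2. cruncher.load(x: 95) => 95
-- 3. cruncher.upend() => 1/95
-- 4. cruncher.minus(x: 58/13) => -5497/1235
-- 5. cruncher.quotient(x: 10/9) => -49473/12350
-- 6. stash.lodge(k: flima, v: @prev) => nil
-- 7. stash.lodge(k: fligrobo, v: -587) => nil
-- 8. cruncher.grow(x: 30) => 321027/12350
-- 9. stash.carries(k: tranahi) => no
-- 10. stash.lodge(k: ja, v: kok) => nil
-- 11. recast.translate(v: 371, u_from: C, u_to: F) => 3499/5


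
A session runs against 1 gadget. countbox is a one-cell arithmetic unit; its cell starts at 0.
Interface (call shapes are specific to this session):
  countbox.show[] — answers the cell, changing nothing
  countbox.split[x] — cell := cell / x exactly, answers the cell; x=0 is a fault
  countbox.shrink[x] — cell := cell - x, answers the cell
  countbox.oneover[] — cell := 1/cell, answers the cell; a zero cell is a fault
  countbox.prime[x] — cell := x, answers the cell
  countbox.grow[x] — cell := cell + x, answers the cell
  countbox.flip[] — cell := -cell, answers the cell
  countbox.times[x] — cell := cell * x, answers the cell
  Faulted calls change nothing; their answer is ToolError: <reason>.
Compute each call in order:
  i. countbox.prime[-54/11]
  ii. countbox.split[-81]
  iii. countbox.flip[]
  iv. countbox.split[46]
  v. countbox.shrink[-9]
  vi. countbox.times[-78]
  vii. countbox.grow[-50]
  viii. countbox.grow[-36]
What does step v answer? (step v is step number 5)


Answer: 6830/759

Derivation:
Then countbox.prime on x=-54/11, — result: -54/11.
Then countbox.split on x=-81, giving 2/33.
Next I call countbox.flip(), — result: -2/33.
Then countbox.split on x=46, yielding -1/759.
Using countbox.shrink on x=-9, yielding 6830/759.
Invoking countbox.times on x=-78, and see -177580/253.
Next I call countbox.grow on x=-50, which returns -190230/253.
I invoke countbox.grow on x=-36, giving -199338/253.


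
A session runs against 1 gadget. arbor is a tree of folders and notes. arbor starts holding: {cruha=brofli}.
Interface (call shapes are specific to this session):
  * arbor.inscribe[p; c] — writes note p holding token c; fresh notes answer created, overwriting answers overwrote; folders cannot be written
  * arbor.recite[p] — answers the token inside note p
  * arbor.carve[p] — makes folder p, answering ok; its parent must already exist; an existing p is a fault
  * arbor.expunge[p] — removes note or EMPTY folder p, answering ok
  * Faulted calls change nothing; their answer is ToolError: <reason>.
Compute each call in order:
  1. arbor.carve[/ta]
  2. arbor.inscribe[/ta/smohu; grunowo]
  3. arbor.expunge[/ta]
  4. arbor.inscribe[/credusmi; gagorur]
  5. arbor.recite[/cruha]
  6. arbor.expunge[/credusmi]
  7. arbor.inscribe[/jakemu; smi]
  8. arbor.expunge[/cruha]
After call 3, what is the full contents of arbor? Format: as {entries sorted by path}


→ carve(p=/ta)
← ok
→ inscribe(p=/ta/smohu, c=grunowo)
← created
→ expunge(p=/ta)
← ToolError: not empty
→ inscribe(p=/credusmi, c=gagorur)
← created
→ recite(p=/cruha)
← brofli
→ expunge(p=/credusmi)
← ok
→ inscribe(p=/jakemu, c=smi)
← created
→ expunge(p=/cruha)
← ok

Answer: {cruha=brofli, ta/, ta/smohu=grunowo}


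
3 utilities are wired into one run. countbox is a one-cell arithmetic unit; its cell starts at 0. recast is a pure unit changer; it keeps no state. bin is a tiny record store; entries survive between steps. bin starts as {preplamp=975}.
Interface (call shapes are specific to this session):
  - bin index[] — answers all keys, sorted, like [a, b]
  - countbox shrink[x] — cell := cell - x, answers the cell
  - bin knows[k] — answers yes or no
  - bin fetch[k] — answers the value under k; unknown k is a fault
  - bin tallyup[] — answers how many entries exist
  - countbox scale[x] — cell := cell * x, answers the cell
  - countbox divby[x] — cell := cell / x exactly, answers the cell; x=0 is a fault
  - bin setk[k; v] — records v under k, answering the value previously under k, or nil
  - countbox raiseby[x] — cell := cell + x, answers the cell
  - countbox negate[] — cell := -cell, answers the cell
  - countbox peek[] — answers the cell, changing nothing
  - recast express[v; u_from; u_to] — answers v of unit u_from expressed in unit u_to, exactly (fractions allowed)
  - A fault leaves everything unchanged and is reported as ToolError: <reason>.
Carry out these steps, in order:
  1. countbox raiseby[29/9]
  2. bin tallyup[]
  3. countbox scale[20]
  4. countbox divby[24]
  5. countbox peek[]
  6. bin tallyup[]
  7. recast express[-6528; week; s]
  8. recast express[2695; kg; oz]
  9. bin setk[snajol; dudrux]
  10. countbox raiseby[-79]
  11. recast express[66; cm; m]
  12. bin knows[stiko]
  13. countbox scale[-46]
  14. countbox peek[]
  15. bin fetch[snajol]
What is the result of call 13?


Answer: 94783/27

Derivation:
→ countbox raiseby(x='29/9')
← 29/9
→ bin tallyup()
← 1
→ countbox scale(x='20')
← 580/9
→ countbox divby(x='24')
← 145/54
→ countbox peek()
← 145/54
→ bin tallyup()
← 1
→ recast express(v='-6528', u_from='week', u_to='s')
← -3948134400
→ recast express(v='2695', u_from='kg', u_to='oz')
← 56000000000/589081
→ bin setk(k='snajol', v='dudrux')
← nil
→ countbox raiseby(x='-79')
← -4121/54
→ recast express(v='66', u_from='cm', u_to='m')
← 33/50
→ bin knows(k='stiko')
← no
→ countbox scale(x='-46')
← 94783/27
→ countbox peek()
← 94783/27
→ bin fetch(k='snajol')
← dudrux
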